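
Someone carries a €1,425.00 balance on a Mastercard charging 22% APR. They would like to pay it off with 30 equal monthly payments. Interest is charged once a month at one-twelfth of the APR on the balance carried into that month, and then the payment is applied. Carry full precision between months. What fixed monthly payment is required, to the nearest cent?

€62.18

Monthly rate r = 22%/12 = 1.83333% = 0.0183333.
Level-payment amortization: P = B₀·r / (1 − (1+r)^(−n)) = 1425.00·0.0183333 / (1 − 1.01833^(−30)).
Denominator 1 − (1+r)^(−30) = 0.420169302.
P = 26.125 / 0.420169302 ≈ 62.18.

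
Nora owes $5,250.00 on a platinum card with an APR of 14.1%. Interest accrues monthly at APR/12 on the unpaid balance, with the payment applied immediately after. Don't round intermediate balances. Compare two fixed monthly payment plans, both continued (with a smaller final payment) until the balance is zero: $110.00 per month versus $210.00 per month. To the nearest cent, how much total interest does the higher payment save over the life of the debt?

$1,495.63

Monthly rate r = 14.1%/12 = 1.175% = 0.01175.
At $110.00/mo: n = ⌈−ln(1 − rB₀/P)/ln(1+r)⌉ = 71 payments (last $48.04); total interest = total paid − $5,250.00 = $2,498.04.
At $210.00/mo: 30 payments (last $162.41); total interest $1,002.41.
Interest saved = $2,498.04 − $1,002.41 = $1,495.63.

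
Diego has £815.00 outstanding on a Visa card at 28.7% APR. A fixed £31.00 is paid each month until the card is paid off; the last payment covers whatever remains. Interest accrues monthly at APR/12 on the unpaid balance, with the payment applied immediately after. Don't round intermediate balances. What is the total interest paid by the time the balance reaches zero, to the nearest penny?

£484.76

Monthly rate r = 28.7%/12 = 2.39167% = 0.0239167.
Payoff takes n = ⌈−ln(1 − rB₀/P)/ln(1+r)⌉ = ⌈41.927⌉ = 42 payments; the last is £28.76.
Total paid = 41·£31.00 + £28.76 = £1,299.76.
Total interest = total paid − principal = £1,299.76 − £815.00 = £484.76.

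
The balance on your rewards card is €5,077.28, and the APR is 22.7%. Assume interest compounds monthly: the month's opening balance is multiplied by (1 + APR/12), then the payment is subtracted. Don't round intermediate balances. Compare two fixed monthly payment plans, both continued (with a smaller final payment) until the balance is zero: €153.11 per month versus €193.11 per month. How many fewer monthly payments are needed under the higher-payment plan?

16 fewer payments

Monthly rate r = 22.7%/12 = 1.89167% = 0.0189167.
At €153.11/mo: n = ⌈−ln(1 − rB₀/P)/ln(1+r)⌉ = 53 payments (last €102.37); total interest = total paid − €5,077.28 = €2,986.81.
At €193.11/mo: 37 payments (last €136.83); total interest €2,011.51.
Payments saved = 53 − 37 = 16.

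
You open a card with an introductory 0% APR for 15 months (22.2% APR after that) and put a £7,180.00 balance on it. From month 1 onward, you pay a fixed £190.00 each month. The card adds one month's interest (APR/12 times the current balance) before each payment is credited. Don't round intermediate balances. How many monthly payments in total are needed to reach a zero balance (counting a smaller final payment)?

45 months

Promo months 1–15 at r₀ = 0%/12 = 0; months 16+ at r₁ = 22.2%/12 = 0.0185.
After month 15 (no interest yet): B = £7,180.00 − 15·£190.00 = £4,330.00.
Then at r₁ with £190.00/mo: n₂ = −ln(1 − r₁·B/P)/ln(1+r₁) ≈ 29.87 → 30 more payments.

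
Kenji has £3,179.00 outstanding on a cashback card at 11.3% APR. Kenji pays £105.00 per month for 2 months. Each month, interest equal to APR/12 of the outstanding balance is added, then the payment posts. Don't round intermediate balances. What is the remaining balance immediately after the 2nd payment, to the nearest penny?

£3,028.16

Monthly rate r = 11.3%/12 = 0.941667% = 0.00941667.
Each month: B ← B·(1+r) − £105.00.
Month 1: interest £29.94; balance after payment £3,103.94.
Month 2: interest £29.23; balance after payment £3,028.16.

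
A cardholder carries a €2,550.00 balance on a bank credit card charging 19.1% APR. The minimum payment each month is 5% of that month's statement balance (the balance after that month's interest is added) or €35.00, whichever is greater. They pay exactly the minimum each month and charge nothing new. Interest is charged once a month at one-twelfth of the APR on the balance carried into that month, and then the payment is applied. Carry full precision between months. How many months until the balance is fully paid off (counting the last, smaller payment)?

61 months

Monthly rate r = 19.1%/12 = 1.59167% = 0.0159167.
While 5% of the post-interest balance exceeds €35.00, each month B ← (B·(1+r))·(1 − 0.05), i.e. B shrinks by the factor (1+r)·0.95 = 0.96512.
This holds for months 1–37. Entering month 38 the balance is €685.59; 5% of the post-interest balance is now below €35.00, so the flat €35.00 minimum applies from here.
From month 38 a fixed €35.00 at rate r clears €685.59 in 24 more payments. Total: 37 + 24 = 61 months.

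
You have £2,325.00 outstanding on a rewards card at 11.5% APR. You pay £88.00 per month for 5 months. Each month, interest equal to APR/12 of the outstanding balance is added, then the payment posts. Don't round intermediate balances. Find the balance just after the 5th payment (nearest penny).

£1,990.05

Monthly rate r = 11.5%/12 = 0.958333% = 0.00958333.
Each month: B ← B·(1+r) − £88.00.
Month 1: interest £22.28; balance after payment £2,259.28.
Month 2: interest £21.65; balance after payment £2,192.93.
Month 3: interest £21.02; balance after payment £2,125.95.
Month 4: interest £20.37; balance after payment £2,058.32.
Month 5: interest £19.73; balance after payment £1,990.05.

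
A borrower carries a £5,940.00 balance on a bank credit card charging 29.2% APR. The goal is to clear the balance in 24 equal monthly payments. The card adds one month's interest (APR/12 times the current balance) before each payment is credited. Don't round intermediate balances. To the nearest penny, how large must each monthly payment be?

£329.68

Monthly rate r = 29.2%/12 = 2.43333% = 0.0243333.
Level-payment amortization: P = B₀·r / (1 − (1+r)^(−n)) = 5940.00·0.0243333 / (1 − 1.02433^(−24)).
Denominator 1 − (1+r)^(−24) = 0.438423835.
P = 144.54 / 0.438423835 ≈ 329.68.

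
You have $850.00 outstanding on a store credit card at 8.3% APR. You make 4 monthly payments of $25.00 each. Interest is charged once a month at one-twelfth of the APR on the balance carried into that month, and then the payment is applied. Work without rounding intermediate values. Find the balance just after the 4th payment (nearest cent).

Monthly rate r = 8.3%/12 = 0.691667% = 0.00691667.
Each month: B ← B·(1+r) − $25.00.
Month 1: interest $5.88; balance after payment $830.88.
Month 2: interest $5.75; balance after payment $811.63.
Month 3: interest $5.61; balance after payment $792.24.
Month 4: interest $5.48; balance after payment $772.72.

$772.72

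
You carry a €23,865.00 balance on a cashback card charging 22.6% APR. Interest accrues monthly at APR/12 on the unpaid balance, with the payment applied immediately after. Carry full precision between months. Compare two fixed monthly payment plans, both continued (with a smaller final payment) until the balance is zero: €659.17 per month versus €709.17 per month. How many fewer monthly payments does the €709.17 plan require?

8 fewer payments

Monthly rate r = 22.6%/12 = 1.88333% = 0.0188333.
At €659.17/mo: n = ⌈−ln(1 − rB₀/P)/ln(1+r)⌉ = 62 payments (last €252.10); total interest = total paid − €23,865.00 = €16,596.47.
At €709.17/mo: 54 payments (last €595.21); total interest €14,316.22.
Payments saved = 62 − 54 = 8.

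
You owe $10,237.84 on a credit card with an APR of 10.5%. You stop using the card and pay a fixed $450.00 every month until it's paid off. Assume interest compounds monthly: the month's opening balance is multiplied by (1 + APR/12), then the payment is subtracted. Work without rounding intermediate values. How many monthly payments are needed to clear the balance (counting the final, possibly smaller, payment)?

Monthly rate r = 10.5%/12 = 0.875% = 0.00875.
Recurrence: B ← B·(1+r) − $450.00.
Month 1: interest $89.58; balance after payment $9,877.42.
Month 2: interest $86.43; balance after payment $9,513.85.
Closed form: n = −ln(1 − rB₀/P)/ln(1+r) = −ln(0.80093)/ln(1.00875) ≈ 25.480, so the balance reaches zero during payment 26.

26 payments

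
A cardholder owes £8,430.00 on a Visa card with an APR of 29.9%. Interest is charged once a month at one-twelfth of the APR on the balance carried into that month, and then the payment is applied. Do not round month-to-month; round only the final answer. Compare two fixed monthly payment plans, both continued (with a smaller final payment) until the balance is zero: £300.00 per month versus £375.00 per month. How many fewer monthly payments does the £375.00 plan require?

Monthly rate r = 29.9%/12 = 2.49167% = 0.0249167.
At £300.00/mo: n = ⌈−ln(1 − rB₀/P)/ln(1+r)⌉ = 49 payments (last £282.49); total interest = total paid − £8,430.00 = £6,252.49.
At £375.00/mo: 34 payments (last £139.66); total interest £4,084.66.
Payments saved = 49 − 34 = 15.

15 fewer payments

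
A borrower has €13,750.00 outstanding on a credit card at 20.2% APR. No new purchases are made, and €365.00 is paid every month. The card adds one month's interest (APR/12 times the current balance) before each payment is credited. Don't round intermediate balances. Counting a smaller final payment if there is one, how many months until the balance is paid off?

Monthly rate r = 20.2%/12 = 1.68333% = 0.0168333.
Recurrence: B ← B·(1+r) − €365.00.
Month 1: interest €231.46; balance after payment €13,616.46.
Month 2: interest €229.21; balance after payment €13,480.67.
Closed form: n = −ln(1 − rB₀/P)/ln(1+r) = −ln(0.36587)/ln(1.01683) ≈ 60.233, so the balance reaches zero during payment 61.

61 months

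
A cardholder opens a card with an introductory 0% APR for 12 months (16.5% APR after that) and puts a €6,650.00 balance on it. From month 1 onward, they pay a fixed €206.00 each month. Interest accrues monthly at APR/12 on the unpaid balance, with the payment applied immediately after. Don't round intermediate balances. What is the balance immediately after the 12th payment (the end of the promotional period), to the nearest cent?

Promo months 1–12 at r₀ = 0%/12 = 0; months 13+ at r₁ = 16.5%/12 = 0.01375.
After month 12 (no interest yet): B = €6,650.00 − 12·€206.00 = €4,178.00.

€4,178.00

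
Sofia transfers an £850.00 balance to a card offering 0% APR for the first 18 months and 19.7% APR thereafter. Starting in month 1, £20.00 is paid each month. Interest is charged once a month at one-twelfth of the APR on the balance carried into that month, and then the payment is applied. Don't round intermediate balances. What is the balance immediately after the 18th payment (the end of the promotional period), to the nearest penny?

Promo months 1–18 at r₀ = 0%/12 = 0; months 19+ at r₁ = 19.7%/12 = 0.0164167.
After month 18 (no interest yet): B = £850.00 − 18·£20.00 = £490.00.

£490.00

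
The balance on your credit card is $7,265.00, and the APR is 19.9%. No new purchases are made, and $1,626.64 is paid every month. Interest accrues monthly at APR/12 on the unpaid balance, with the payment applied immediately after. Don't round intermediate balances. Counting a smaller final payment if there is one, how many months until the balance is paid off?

5 payments

Monthly rate r = 19.9%/12 = 1.65833% = 0.0165833.
Recurrence: B ← B·(1+r) − $1,626.64.
Month 1: interest $120.48; balance after payment $5,758.84.
Month 2: interest $95.50; balance after payment $4,227.70.
Month 3: interest $70.11; balance after payment $2,671.17.
Month 4: interest $44.30; balance after payment $1,088.82.
Month 5: interest $18.06; balance after payment $0.00.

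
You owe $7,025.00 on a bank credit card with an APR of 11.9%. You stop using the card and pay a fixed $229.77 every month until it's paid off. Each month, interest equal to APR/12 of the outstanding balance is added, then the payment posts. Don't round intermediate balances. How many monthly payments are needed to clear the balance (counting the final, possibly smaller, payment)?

Monthly rate r = 11.9%/12 = 0.991667% = 0.00991667.
Recurrence: B ← B·(1+r) − $229.77.
Month 1: interest $69.66; balance after payment $6,864.89.
Month 2: interest $68.08; balance after payment $6,703.20.
Closed form: n = −ln(1 − rB₀/P)/ln(1+r) = −ln(0.69681)/ln(1.00992) ≈ 36.609, so the balance reaches zero during payment 37.

37 months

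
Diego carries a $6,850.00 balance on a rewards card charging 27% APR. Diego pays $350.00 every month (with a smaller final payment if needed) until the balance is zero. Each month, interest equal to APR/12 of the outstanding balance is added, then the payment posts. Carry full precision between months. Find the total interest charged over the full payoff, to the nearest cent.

$2,280.84

Monthly rate r = 27%/12 = 2.25% = 0.0225.
Payoff takes n = ⌈−ln(1 − rB₀/P)/ln(1+r)⌉ = ⌈26.087⌉ = 27 payments; the last is $30.84.
Total paid = 26·$350.00 + $30.84 = $9,130.84.
Total interest = total paid − principal = $9,130.84 − $6,850.00 = $2,280.84.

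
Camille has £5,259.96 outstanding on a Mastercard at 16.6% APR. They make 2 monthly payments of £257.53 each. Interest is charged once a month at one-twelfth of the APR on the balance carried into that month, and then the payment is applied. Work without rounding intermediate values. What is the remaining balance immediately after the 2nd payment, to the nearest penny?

£4,887.87

Monthly rate r = 16.6%/12 = 1.38333% = 0.0138333.
Each month: B ← B·(1+r) − £257.53.
Month 1: interest £72.76; balance after payment £5,075.19.
Month 2: interest £70.21; balance after payment £4,887.87.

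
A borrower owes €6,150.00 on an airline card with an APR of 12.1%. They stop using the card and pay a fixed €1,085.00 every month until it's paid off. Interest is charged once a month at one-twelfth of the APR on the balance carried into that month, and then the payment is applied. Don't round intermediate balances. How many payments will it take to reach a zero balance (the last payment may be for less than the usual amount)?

6 months

Monthly rate r = 12.1%/12 = 1.00833% = 0.0100833.
Recurrence: B ← B·(1+r) − €1,085.00.
Month 1: interest €62.01; balance after payment €5,127.01.
Month 2: interest €51.70; balance after payment €4,093.71.
Month 3: interest €41.28; balance after payment €3,049.99.
Month 4: interest €30.75; balance after payment €1,995.74.
Month 5: interest €20.12; balance after payment €930.87.
Month 6: interest €9.39; balance after payment €0.00.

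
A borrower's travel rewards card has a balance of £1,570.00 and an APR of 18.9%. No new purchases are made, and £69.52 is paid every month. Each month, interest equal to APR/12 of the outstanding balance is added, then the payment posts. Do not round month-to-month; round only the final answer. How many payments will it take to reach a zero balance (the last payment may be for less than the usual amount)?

29 payments

Monthly rate r = 18.9%/12 = 1.575% = 0.01575.
Recurrence: B ← B·(1+r) − £69.52.
Month 1: interest £24.73; balance after payment £1,525.21.
Month 2: interest £24.02; balance after payment £1,479.71.
Closed form: n = −ln(1 − rB₀/P)/ln(1+r) = −ln(0.64431)/ln(1.01575) ≈ 28.129, so the balance reaches zero during payment 29.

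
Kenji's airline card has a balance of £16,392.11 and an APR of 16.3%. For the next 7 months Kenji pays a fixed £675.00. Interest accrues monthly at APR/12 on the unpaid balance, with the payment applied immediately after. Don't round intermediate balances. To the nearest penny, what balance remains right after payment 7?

£13,093.74

Monthly rate r = 16.3%/12 = 1.35833% = 0.0135833.
Each month: B ← B·(1+r) − £675.00.
Month 1: interest £222.66; balance after payment £15,939.77.
Month 2: interest £216.52; balance after payment £15,481.28.
Month 3: interest £210.29; balance after payment £15,016.57.
Month 4: interest £203.98; balance after payment £14,545.55.
Month 5: interest £197.58; balance after payment £14,068.12.
Month 6: interest £191.09; balance after payment £13,584.22.
Month 7: interest £184.52; balance after payment £13,093.74.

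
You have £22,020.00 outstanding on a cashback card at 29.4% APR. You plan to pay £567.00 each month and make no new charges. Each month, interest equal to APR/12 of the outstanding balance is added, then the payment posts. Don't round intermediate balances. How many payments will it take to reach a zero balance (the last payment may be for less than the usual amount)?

126 months

Monthly rate r = 29.4%/12 = 2.45% = 0.0245.
Recurrence: B ← B·(1+r) − £567.00.
Month 1: interest £539.49; balance after payment £21,992.49.
Month 2: interest £538.82; balance after payment £21,964.31.
Closed form: n = −ln(1 − rB₀/P)/ln(1+r) = −ln(0.048519)/ln(1.0245) ≈ 125.009, so the balance reaches zero during payment 126.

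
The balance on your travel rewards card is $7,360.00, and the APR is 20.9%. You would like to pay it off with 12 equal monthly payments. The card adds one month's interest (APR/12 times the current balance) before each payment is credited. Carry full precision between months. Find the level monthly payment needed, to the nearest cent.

Monthly rate r = 20.9%/12 = 1.74167% = 0.0174167.
Level-payment amortization: P = B₀·r / (1 − (1+r)^(−n)) = 7360.00·0.0174167 / (1 − 1.01742^(−12)).
Denominator 1 − (1+r)^(−12) = 0.187143603.
P = 128.187 / 0.187143603 ≈ 684.96.

$684.96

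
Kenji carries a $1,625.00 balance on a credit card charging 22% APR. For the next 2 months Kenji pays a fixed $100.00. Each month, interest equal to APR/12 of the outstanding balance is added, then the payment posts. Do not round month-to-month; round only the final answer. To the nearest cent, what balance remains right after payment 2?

Monthly rate r = 22%/12 = 1.83333% = 0.0183333.
Each month: B ← B·(1+r) − $100.00.
Month 1: interest $29.79; balance after payment $1,554.79.
Month 2: interest $28.50; balance after payment $1,483.30.

$1,483.30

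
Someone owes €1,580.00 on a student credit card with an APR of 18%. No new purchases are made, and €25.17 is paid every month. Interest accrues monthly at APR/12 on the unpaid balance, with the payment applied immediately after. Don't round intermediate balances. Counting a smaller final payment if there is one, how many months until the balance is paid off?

Monthly rate r = 18%/12 = 1.5% = 0.015.
Recurrence: B ← B·(1+r) − €25.17.
Month 1: interest €23.70; balance after payment €1,578.53.
Month 2: interest €23.68; balance after payment €1,577.04.
Closed form: n = −ln(1 − rB₀/P)/ln(1+r) = −ln(0.058403)/ln(1.015) ≈ 190.776, so the balance reaches zero during payment 191.

191 months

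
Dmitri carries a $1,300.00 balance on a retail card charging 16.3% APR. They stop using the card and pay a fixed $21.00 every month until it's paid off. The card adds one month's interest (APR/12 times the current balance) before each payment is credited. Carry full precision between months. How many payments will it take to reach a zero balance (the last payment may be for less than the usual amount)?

Monthly rate r = 16.3%/12 = 1.35833% = 0.0135833.
Recurrence: B ← B·(1+r) − $21.00.
Month 1: interest $17.66; balance after payment $1,296.66.
Month 2: interest $17.61; balance after payment $1,293.27.
Closed form: n = −ln(1 − rB₀/P)/ln(1+r) = −ln(0.15913)/ln(1.01358) ≈ 136.234, so the balance reaches zero during payment 137.

137 payments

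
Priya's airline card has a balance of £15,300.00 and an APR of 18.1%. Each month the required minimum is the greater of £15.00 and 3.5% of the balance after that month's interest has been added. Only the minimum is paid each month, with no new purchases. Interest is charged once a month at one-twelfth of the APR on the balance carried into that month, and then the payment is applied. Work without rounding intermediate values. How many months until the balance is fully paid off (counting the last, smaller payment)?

211 months

Monthly rate r = 18.1%/12 = 1.50833% = 0.0150833.
While 3.5% of the post-interest balance exceeds £15.00, each month B ← (B·(1+r))·(1 − 0.035), i.e. B shrinks by the factor (1+r)·0.965 = 0.97956.
This holds for months 1–174. Entering month 175 the balance is £420.47; 3.5% of the post-interest balance is now below £15.00, so the flat £15.00 minimum applies from here.
From month 175 a fixed £15.00 at rate r clears £420.47 in 37 more payments. Total: 174 + 37 = 211 months.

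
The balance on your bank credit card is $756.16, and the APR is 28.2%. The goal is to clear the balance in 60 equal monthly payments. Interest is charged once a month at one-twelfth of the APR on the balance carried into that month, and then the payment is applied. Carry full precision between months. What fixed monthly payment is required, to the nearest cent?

$23.63

Monthly rate r = 28.2%/12 = 2.35% = 0.0235.
Level-payment amortization: P = B₀·r / (1 − (1+r)^(−n)) = 756.16·0.0235 / (1 − 1.0235^(−60)).
Denominator 1 − (1+r)^(−60) = 0.751841486.
P = 17.7698 / 0.751841486 ≈ 23.63.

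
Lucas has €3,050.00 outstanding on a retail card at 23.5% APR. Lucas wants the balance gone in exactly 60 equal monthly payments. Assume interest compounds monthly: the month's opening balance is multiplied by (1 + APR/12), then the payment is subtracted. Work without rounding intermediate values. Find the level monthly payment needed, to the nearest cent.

Monthly rate r = 23.5%/12 = 1.95833% = 0.0195833.
Level-payment amortization: P = B₀·r / (1 − (1+r)^(−n)) = 3050.00·0.0195833 / (1 − 1.01958^(−60)).
Denominator 1 − (1+r)^(−60) = 0.687653717.
P = 59.7292 / 0.687653717 ≈ 86.86.

€86.86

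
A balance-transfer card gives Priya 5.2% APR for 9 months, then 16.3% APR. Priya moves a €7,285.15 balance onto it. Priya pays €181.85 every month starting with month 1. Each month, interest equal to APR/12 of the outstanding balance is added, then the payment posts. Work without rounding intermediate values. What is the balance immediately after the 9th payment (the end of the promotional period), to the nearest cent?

€5,908.94

Promo months 1–9 at r₀ = 5.2%/12 = 0.00433333; months 10+ at r₁ = 16.3%/12 = 0.0135833.
After month 9: iterate B ← B·(1+r₀) − €181.85 for 9 months → €5,908.94.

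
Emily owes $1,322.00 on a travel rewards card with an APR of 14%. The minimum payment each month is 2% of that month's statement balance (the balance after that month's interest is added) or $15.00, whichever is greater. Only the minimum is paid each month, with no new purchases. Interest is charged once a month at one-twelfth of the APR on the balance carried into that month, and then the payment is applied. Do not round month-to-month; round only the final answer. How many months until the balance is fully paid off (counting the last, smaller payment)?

Monthly rate r = 14%/12 = 1.16667% = 0.0116667.
While 2% of the post-interest balance exceeds $15.00, each month B ← (B·(1+r))·(1 − 0.02), i.e. B shrinks by the factor (1+r)·0.98 = 0.99143.
This holds for months 1–68. Entering month 69 the balance is $736.46; 2% of the post-interest balance is now below $15.00, so the flat $15.00 minimum applies from here.
From month 69 a fixed $15.00 at rate r clears $736.46 in 74 more payments. Total: 68 + 74 = 142 months.

142 months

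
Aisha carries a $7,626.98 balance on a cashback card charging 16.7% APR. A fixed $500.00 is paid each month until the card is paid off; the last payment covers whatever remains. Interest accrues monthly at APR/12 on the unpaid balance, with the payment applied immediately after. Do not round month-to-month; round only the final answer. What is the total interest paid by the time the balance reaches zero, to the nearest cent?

Monthly rate r = 16.7%/12 = 1.39167% = 0.0139167.
Payoff takes n = ⌈−ln(1 − rB₀/P)/ln(1+r)⌉ = ⌈17.265⌉ = 18 payments; the last is $133.29.
Total paid = 17·$500.00 + $133.29 = $8,633.29.
Total interest = total paid − principal = $8,633.29 − $7,626.98 = $1,006.31.

$1,006.31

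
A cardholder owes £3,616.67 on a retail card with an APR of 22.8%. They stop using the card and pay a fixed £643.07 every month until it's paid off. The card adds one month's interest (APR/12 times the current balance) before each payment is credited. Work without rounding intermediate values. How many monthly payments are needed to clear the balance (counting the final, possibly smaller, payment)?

7 payments

Monthly rate r = 22.8%/12 = 1.9% = 0.019.
Recurrence: B ← B·(1+r) − £643.07.
Month 1: interest £68.72; balance after payment £3,042.32.
Month 2: interest £57.80; balance after payment £2,457.05.
Closed form: n = −ln(1 − rB₀/P)/ln(1+r) = −ln(0.89314)/ln(1.019) ≈ 6.004, so the balance reaches zero during payment 7.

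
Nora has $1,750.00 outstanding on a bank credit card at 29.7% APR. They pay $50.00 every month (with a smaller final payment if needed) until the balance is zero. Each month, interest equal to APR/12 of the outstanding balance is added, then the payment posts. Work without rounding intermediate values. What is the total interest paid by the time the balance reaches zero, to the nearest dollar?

Monthly rate r = 29.7%/12 = 2.475% = 0.02475.
Payoff takes n = ⌈−ln(1 − rB₀/P)/ln(1+r)⌉ = ⌈82.286⌉ = 83 payments; the last is $14.42.
Total paid = 82·$50.00 + $14.42 = $4,114.42.
Total interest = total paid − principal = $4,114.42 − $1,750.00 = $2,364.42.

$2,364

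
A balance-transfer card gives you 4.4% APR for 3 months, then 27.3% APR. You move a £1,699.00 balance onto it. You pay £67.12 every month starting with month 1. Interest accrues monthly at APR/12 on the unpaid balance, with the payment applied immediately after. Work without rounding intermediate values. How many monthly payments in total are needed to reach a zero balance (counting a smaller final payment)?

Promo months 1–3 at r₀ = 4.4%/12 = 0.00366667; months 4+ at r₁ = 27.3%/12 = 0.02275.
After month 3: iterate B ← B·(1+r₀) − £67.12 for 3 months → £1,515.66.
Then at r₁ with £67.12/mo: n₂ = −ln(1 − r₁·B/P)/ln(1+r₁) ≈ 32.05 → 33 more payments.

36 payments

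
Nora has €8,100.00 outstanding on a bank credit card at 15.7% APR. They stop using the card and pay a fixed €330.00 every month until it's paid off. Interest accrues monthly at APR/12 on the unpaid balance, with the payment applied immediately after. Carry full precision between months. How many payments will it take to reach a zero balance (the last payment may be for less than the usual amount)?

Monthly rate r = 15.7%/12 = 1.30833% = 0.0130833.
Recurrence: B ← B·(1+r) − €330.00.
Month 1: interest €105.97; balance after payment €7,875.98.
Month 2: interest €103.04; balance after payment €7,649.02.
Closed form: n = −ln(1 − rB₀/P)/ln(1+r) = −ln(0.67886)/ln(1.01308) ≈ 29.798, so the balance reaches zero during payment 30.

30 payments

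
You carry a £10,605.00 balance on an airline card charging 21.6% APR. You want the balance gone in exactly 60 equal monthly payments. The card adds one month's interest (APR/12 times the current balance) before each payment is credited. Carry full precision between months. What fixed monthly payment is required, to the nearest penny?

Monthly rate r = 21.6%/12 = 1.8% = 0.018.
Level-payment amortization: P = B₀·r / (1 − (1+r)^(−n)) = 10605.00·0.018 / (1 − 1.018^(−60)).
Denominator 1 − (1+r)^(−60) = 0.657126974.
P = 190.89 / 0.657126974 ≈ 290.49.

£290.49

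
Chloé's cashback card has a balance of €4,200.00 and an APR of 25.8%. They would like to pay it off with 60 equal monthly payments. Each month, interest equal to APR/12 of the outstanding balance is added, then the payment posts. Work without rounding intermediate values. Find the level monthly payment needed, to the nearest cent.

€125.25

Monthly rate r = 25.8%/12 = 2.15% = 0.0215.
Level-payment amortization: P = B₀·r / (1 − (1+r)^(−n)) = 4200.00·0.0215 / (1 − 1.0215^(−60)).
Denominator 1 − (1+r)^(−60) = 0.720939902.
P = 90.3 / 0.720939902 ≈ 125.25.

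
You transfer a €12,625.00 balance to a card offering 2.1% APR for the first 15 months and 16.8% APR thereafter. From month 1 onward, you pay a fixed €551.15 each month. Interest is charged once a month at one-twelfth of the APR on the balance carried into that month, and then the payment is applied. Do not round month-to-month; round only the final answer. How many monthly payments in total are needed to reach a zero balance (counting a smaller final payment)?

Promo months 1–15 at r₀ = 2.1%/12 = 0.00175; months 16+ at r₁ = 16.8%/12 = 0.014.
After month 15: iterate B ← B·(1+r₀) − €551.15 for 15 months → €4,591.20.
Then at r₁ with €551.15/mo: n₂ = −ln(1 − r₁·B/P)/ln(1+r₁) ≈ 8.92 → 9 more payments.

24 payments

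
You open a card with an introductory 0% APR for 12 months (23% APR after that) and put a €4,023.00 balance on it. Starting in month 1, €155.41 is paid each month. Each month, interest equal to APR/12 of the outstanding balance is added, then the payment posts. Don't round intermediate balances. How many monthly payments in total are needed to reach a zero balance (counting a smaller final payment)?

Promo months 1–12 at r₀ = 0%/12 = 0; months 13+ at r₁ = 23%/12 = 0.0191667.
After month 12 (no interest yet): B = €4,023.00 − 12·€155.41 = €2,158.08.
Then at r₁ with €155.41/mo: n₂ = −ln(1 − r₁·B/P)/ln(1+r₁) ≈ 16.30 → 17 more payments.

29 months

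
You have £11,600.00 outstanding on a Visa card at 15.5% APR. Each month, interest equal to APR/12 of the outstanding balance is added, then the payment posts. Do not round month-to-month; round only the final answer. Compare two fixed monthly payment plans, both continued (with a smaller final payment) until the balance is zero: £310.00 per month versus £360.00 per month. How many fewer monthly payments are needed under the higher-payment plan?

Monthly rate r = 15.5%/12 = 1.29167% = 0.0129167.
At £310.00/mo: n = ⌈−ln(1 − rB₀/P)/ln(1+r)⌉ = 52 payments (last £141.21); total interest = total paid − £11,600.00 = £4,351.21.
At £360.00/mo: 42 payments (last £337.05); total interest £3,497.05.
Payments saved = 52 − 42 = 10.

10 fewer payments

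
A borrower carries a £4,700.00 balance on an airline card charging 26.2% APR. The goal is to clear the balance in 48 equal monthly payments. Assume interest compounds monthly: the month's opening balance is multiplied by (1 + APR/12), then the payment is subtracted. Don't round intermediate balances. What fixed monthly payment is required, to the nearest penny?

£159.00

Monthly rate r = 26.2%/12 = 2.18333% = 0.0218333.
Level-payment amortization: P = B₀·r / (1 − (1+r)^(−n)) = 4700.00·0.0218333 / (1 − 1.02183^(−48)).
Denominator 1 − (1+r)^(−48) = 0.64538521.
P = 102.617 / 0.64538521 ≈ 159.00.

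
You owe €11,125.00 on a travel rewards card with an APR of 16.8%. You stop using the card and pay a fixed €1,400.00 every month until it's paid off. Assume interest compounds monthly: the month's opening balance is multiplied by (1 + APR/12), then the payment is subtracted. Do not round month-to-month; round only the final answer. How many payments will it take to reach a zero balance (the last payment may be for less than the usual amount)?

9 months

Monthly rate r = 16.8%/12 = 1.4% = 0.014.
Recurrence: B ← B·(1+r) − €1,400.00.
Month 1: interest €155.75; balance after payment €9,880.75.
Month 2: interest €138.33; balance after payment €8,619.08.
Closed form: n = −ln(1 − rB₀/P)/ln(1+r) = −ln(0.88875)/ln(1.014) ≈ 8.483, so the balance reaches zero during payment 9.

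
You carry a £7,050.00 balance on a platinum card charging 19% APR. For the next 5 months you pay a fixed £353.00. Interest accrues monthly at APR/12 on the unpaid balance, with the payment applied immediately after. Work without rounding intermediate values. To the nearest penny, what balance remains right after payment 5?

Monthly rate r = 19%/12 = 1.58333% = 0.0158333.
Each month: B ← B·(1+r) − £353.00.
Month 1: interest £111.63; balance after payment £6,808.62.
Month 2: interest £107.80; balance after payment £6,563.43.
Month 3: interest £103.92; balance after payment £6,314.35.
Month 4: interest £99.98; balance after payment £6,061.33.
Month 5: interest £95.97; balance after payment £5,804.30.

£5,804.30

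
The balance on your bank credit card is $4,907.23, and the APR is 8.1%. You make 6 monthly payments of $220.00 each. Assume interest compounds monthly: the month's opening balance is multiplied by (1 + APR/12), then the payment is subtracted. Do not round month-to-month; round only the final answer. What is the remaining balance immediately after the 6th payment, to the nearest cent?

$3,766.88

Monthly rate r = 8.1%/12 = 0.675% = 0.00675.
Each month: B ← B·(1+r) − $220.00.
Month 1: interest $33.12; balance after payment $4,720.35.
Month 2: interest $31.86; balance after payment $4,532.22.
Month 3: interest $30.59; balance after payment $4,342.81.
Month 4: interest $29.31; balance after payment $4,152.12.
Month 5: interest $28.03; balance after payment $3,960.15.
Month 6: interest $26.73; balance after payment $3,766.88.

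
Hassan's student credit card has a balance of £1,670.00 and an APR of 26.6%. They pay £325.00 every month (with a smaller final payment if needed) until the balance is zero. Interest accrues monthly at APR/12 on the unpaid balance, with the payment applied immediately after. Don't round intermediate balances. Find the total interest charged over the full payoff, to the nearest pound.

Monthly rate r = 26.6%/12 = 2.21667% = 0.0221667.
Payoff takes n = ⌈−ln(1 − rB₀/P)/ln(1+r)⌉ = ⌈5.516⌉ = 6 payments; the last is £168.48.
Total paid = 5·£325.00 + £168.48 = £1,793.48.
Total interest = total paid − principal = £1,793.48 − £1,670.00 = £123.48.

£123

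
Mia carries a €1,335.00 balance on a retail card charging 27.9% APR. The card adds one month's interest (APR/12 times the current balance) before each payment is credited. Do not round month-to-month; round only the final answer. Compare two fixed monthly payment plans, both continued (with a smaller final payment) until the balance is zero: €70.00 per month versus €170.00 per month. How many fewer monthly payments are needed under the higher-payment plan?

17 fewer payments

Monthly rate r = 27.9%/12 = 2.325% = 0.02325.
At €70.00/mo: n = ⌈−ln(1 − rB₀/P)/ln(1+r)⌉ = 26 payments (last €34.71); total interest = total paid − €1,335.00 = €449.71.
At €170.00/mo: 9 payments (last €131.50); total interest €156.50.
Payments saved = 26 − 9 = 17.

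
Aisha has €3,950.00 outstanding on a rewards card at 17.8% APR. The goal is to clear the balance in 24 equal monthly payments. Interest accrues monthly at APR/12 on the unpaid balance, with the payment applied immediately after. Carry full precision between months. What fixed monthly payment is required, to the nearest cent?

€196.82

Monthly rate r = 17.8%/12 = 1.48333% = 0.0148333.
Level-payment amortization: P = B₀·r / (1 − (1+r)^(−n)) = 3950.00·0.0148333 / (1 − 1.01483^(−24)).
Denominator 1 − (1+r)^(−24) = 0.297693591.
P = 58.5917 / 0.297693591 ≈ 196.82.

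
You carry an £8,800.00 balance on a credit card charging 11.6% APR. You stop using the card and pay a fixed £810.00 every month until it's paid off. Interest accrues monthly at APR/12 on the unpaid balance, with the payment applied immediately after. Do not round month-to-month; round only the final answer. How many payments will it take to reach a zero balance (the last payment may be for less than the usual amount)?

Monthly rate r = 11.6%/12 = 0.966667% = 0.00966667.
Recurrence: B ← B·(1+r) − £810.00.
Month 1: interest £85.07; balance after payment £8,075.07.
Month 2: interest £78.06; balance after payment £7,343.13.
Closed form: n = −ln(1 − rB₀/P)/ln(1+r) = −ln(0.89498)/ln(1.00967) ≈ 11.533, so the balance reaches zero during payment 12.

12 months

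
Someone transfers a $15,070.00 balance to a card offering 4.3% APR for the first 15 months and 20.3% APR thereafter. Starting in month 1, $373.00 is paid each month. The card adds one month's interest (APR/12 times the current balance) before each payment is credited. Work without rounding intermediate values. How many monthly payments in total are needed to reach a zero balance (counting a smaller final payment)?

52 months

Promo months 1–15 at r₀ = 4.3%/12 = 0.00358333; months 16+ at r₁ = 20.3%/12 = 0.0169167.
After month 15: iterate B ← B·(1+r₀) − $373.00 for 15 months → $10,163.11.
Then at r₁ with $373.00/mo: n₂ = −ln(1 − r₁·B/P)/ln(1+r₁) ≈ 36.83 → 37 more payments.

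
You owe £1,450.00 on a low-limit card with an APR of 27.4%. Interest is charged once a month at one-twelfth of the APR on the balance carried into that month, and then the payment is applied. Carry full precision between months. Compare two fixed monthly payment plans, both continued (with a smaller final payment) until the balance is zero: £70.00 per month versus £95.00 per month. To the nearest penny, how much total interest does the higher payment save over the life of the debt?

£183.05

Monthly rate r = 27.4%/12 = 2.28333% = 0.0228333.
At £70.00/mo: n = ⌈−ln(1 − rB₀/P)/ln(1+r)⌉ = 29 payments (last £26.12); total interest = total paid − £1,450.00 = £536.12.
At £95.00/mo: 19 payments (last £93.07); total interest £353.07.
Interest saved = £536.12 − £353.07 = £183.05.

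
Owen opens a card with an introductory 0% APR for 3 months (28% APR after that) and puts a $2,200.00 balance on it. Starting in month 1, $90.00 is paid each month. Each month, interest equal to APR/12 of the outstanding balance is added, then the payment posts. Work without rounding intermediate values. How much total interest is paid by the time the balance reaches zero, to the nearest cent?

Promo months 1–3 at r₀ = 0%/12 = 0; months 4+ at r₁ = 28%/12 = 0.0233333.
After month 3 (no interest yet): B = $2,200.00 − 3·$90.00 = $1,930.00.
Then at r₁ with $90.00/mo: n₂ = −ln(1 − r₁·B/P)/ln(1+r₁) ≈ 30.08 → 31 more payments.
Total paid = 33·$90.00 + $7.61 = $2,977.61; interest = $2,977.61 − $2,200.00 = $777.61.

$777.61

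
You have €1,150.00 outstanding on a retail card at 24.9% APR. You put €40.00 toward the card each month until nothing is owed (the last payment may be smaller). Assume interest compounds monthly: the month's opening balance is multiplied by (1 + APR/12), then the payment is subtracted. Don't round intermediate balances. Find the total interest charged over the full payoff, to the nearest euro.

€618

Monthly rate r = 24.9%/12 = 2.075% = 0.02075.
Payoff takes n = ⌈−ln(1 − rB₀/P)/ln(1+r)⌉ = ⌈44.199⌉ = 45 payments; the last is €8.01.
Total paid = 44·€40.00 + €8.01 = €1,768.01.
Total interest = total paid − principal = €1,768.01 − €1,150.00 = €618.01.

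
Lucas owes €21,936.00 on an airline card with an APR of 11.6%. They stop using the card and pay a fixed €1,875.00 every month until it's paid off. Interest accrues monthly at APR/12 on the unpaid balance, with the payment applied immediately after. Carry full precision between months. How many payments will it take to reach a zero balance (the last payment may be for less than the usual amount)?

Monthly rate r = 11.6%/12 = 0.966667% = 0.00966667.
Recurrence: B ← B·(1+r) − €1,875.00.
Month 1: interest €212.05; balance after payment €20,273.05.
Month 2: interest €195.97; balance after payment €18,594.02.
Closed form: n = −ln(1 − rB₀/P)/ln(1+r) = −ln(0.88691)/ln(1.00967) ≈ 12.475, so the balance reaches zero during payment 13.

13 payments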